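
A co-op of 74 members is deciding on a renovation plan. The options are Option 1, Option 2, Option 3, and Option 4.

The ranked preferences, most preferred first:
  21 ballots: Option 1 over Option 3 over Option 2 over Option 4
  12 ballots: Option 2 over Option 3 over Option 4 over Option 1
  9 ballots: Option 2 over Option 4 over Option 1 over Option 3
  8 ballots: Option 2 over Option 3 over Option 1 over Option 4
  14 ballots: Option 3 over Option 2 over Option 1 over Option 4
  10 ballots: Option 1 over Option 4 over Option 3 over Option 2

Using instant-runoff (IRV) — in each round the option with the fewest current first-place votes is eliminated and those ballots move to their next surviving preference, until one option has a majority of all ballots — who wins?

Round 1: Option 1 31, Option 2 29, Option 3 14, Option 4 0. Option 4 eliminated.
Round 2: Option 1 31, Option 2 29, Option 3 14. Option 3 eliminated.
Round 3: Option 1 31, Option 2 43. Option 2 has a majority (≥38).

Option 2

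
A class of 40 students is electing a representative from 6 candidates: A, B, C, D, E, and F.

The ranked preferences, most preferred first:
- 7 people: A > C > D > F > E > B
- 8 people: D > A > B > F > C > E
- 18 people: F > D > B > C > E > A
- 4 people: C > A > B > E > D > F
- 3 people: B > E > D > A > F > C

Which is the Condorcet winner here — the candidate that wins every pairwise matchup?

D

D vs A: 29–11
D vs B: 33–7
D vs C: 29–11
D vs E: 33–7
D vs F: 22–18
D beats every other candidate.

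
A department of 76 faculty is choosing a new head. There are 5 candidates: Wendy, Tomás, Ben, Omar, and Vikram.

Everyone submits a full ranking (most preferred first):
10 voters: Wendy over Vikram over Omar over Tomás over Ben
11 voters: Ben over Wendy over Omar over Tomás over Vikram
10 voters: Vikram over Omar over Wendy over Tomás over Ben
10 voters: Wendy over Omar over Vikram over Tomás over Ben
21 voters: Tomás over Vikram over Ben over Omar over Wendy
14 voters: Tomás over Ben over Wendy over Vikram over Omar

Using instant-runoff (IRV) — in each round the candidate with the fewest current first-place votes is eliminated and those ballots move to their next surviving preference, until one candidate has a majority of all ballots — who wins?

Round 1: Wendy 20, Tomás 35, Ben 11, Omar 0, Vikram 10. Omar eliminated.
Round 2: Wendy 20, Tomás 35, Ben 11, Vikram 10. Vikram eliminated.
Round 3: Wendy 30, Tomás 35, Ben 11. Ben eliminated.
Round 4: Wendy 41, Tomás 35. Wendy has a majority (≥39).

Wendy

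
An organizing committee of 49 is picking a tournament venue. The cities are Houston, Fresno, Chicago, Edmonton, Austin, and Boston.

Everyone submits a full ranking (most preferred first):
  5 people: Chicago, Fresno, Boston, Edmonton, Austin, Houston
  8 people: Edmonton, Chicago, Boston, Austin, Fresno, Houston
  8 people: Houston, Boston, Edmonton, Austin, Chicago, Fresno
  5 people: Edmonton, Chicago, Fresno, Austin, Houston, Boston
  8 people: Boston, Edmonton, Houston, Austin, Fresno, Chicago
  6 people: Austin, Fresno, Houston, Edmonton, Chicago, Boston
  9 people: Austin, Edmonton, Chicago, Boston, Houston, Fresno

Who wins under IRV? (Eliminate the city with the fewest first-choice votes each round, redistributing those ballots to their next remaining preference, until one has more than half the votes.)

Boston

Round 1: Houston 8, Fresno 0, Chicago 5, Edmonton 13, Austin 15, Boston 8. Fresno eliminated.
Round 2: Houston 8, Chicago 5, Edmonton 13, Austin 15, Boston 8. Chicago eliminated.
Round 3: Houston 8, Edmonton 13, Austin 15, Boston 13. Houston eliminated.
Round 4: Edmonton 13, Austin 15, Boston 21. Edmonton eliminated.
Round 5: Austin 20, Boston 29. Boston has a majority (≥25).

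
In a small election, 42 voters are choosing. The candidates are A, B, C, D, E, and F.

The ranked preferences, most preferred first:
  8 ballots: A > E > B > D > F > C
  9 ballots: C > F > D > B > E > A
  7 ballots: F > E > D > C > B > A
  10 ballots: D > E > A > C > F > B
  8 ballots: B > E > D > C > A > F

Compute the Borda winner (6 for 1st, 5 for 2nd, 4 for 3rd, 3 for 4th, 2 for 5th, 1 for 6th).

A: 8×6 + 9×1 + 7×1 + 10×4 + 8×2 = 120
B: 8×4 + 9×3 + 7×2 + 10×1 + 8×6 = 131
C: 8×1 + 9×6 + 7×3 + 10×3 + 8×3 = 137
D: 8×3 + 9×4 + 7×4 + 10×6 + 8×4 = 180
E: 8×5 + 9×2 + 7×5 + 10×5 + 8×5 = 183
F: 8×2 + 9×5 + 7×6 + 10×2 + 8×1 = 131

E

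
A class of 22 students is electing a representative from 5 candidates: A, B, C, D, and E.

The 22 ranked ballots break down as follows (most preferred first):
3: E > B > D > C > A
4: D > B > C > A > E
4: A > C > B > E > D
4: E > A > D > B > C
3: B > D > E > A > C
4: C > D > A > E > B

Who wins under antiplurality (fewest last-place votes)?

A

Last-place votes: A 3, B 4, C 7, D 4, E 4.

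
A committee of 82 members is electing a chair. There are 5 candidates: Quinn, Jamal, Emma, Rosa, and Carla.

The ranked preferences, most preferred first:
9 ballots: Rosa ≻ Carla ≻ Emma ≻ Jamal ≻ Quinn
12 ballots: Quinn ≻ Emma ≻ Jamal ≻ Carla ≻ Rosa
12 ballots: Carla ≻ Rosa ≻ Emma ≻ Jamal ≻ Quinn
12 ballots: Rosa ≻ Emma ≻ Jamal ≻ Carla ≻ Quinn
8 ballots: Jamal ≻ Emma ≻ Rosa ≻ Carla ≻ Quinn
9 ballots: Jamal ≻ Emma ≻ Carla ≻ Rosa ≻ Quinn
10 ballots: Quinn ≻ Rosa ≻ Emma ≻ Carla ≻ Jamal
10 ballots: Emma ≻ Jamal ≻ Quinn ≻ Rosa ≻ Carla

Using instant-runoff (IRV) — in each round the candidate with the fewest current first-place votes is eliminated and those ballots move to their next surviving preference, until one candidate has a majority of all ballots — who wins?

Round 1: Quinn 22, Jamal 17, Emma 10, Rosa 21, Carla 12. Emma eliminated.
Round 2: Quinn 22, Jamal 27, Rosa 21, Carla 12. Carla eliminated.
Round 3: Quinn 22, Jamal 27, Rosa 33. Quinn eliminated.
Round 4: Jamal 39, Rosa 43. Rosa has a majority (≥42).

Rosa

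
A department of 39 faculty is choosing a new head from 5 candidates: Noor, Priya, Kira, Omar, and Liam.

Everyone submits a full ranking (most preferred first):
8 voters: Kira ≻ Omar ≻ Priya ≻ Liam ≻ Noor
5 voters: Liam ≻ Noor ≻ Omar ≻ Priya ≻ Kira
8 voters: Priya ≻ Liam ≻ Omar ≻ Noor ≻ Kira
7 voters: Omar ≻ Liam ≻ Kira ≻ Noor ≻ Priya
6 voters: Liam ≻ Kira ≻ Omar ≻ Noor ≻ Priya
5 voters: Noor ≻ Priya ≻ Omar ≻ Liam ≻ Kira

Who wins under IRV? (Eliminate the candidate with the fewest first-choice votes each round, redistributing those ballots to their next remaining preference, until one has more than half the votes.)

Priya

Round 1: Noor 5, Priya 8, Kira 8, Omar 7, Liam 11. Noor eliminated.
Round 2: Priya 13, Kira 8, Omar 7, Liam 11. Omar eliminated.
Round 3: Priya 13, Kira 8, Liam 18. Kira eliminated.
Round 4: Priya 21, Liam 18. Priya has a majority (≥20).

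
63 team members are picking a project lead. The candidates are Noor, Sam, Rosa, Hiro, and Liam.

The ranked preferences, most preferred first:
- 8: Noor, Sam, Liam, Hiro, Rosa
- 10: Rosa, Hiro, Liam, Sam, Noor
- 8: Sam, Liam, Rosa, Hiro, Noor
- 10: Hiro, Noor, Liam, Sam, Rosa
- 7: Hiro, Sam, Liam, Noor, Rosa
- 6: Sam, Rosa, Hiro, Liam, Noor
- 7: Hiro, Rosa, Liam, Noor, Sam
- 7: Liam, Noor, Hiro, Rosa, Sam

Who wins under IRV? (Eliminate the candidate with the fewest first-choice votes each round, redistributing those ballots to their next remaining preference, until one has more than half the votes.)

Hiro

Round 1: Noor 8, Sam 14, Rosa 10, Hiro 24, Liam 7. Liam eliminated.
Round 2: Noor 15, Sam 14, Rosa 10, Hiro 24. Rosa eliminated.
Round 3: Noor 15, Sam 14, Hiro 34. Hiro has a majority (≥32).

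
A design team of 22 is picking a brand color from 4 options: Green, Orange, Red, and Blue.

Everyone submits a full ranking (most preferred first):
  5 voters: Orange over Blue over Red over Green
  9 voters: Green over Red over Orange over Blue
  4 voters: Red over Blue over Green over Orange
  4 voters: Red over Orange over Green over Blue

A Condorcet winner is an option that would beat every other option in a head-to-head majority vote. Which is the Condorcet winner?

Red vs Green: 13–9
Red vs Orange: 17–5
Red vs Blue: 17–5
Red beats every other option.

Red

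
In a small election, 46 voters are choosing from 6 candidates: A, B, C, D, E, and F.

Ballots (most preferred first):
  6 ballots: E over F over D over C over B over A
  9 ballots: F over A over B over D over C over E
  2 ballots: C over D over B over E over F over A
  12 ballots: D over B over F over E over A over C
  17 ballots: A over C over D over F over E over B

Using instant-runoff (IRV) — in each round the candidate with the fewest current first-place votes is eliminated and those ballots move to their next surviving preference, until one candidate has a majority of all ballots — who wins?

F

Round 1: A 17, B 0, C 2, D 12, E 6, F 9. B eliminated.
Round 2: A 17, C 2, D 12, E 6, F 9. C eliminated.
Round 3: A 17, D 14, E 6, F 9. E eliminated.
Round 4: A 17, D 14, F 15. D eliminated.
Round 5: A 17, F 29. F has a majority (≥24).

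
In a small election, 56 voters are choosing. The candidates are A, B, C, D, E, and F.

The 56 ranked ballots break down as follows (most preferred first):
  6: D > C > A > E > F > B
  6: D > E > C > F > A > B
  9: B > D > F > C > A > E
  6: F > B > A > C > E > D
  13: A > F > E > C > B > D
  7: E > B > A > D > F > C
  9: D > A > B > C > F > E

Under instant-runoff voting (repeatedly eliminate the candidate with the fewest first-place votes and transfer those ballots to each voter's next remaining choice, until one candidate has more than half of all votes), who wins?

Round 1: A 13, B 9, C 0, D 21, E 7, F 6. C eliminated.
Round 2: A 13, B 9, D 21, E 7, F 6. F eliminated.
Round 3: A 13, B 15, D 21, E 7. E eliminated.
Round 4: A 13, B 22, D 21. A eliminated.
Round 5: B 35, D 21. B has a majority (≥29).

B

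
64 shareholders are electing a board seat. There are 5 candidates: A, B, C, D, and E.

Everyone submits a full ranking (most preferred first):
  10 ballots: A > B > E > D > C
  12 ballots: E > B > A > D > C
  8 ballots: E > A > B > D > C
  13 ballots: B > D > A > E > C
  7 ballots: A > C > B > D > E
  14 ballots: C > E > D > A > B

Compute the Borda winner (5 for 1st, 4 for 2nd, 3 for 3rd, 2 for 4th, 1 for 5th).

A

A: 10×5 + 12×3 + 8×4 + 13×3 + 7×5 + 14×2 = 220
B: 10×4 + 12×4 + 8×3 + 13×5 + 7×3 + 14×1 = 212
C: 10×1 + 12×1 + 8×1 + 13×1 + 7×4 + 14×5 = 141
D: 10×2 + 12×2 + 8×2 + 13×4 + 7×2 + 14×3 = 168
E: 10×3 + 12×5 + 8×5 + 13×2 + 7×1 + 14×4 = 219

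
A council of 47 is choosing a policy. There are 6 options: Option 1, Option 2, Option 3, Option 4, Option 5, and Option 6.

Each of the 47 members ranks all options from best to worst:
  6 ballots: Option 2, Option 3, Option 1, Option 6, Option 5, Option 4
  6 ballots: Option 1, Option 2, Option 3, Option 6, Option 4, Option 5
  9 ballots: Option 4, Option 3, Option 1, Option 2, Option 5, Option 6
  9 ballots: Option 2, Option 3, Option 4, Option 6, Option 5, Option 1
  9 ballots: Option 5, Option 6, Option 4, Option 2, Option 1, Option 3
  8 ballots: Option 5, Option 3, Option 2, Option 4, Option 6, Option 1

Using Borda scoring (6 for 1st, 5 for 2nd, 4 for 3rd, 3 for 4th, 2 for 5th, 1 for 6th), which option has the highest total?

Option 2

Option 1: 6×4 + 6×6 + 9×4 + 9×1 + 9×2 + 8×1 = 131
Option 2: 6×6 + 6×5 + 9×3 + 9×6 + 9×3 + 8×4 = 206
Option 3: 6×5 + 6×4 + 9×5 + 9×5 + 9×1 + 8×5 = 193
Option 4: 6×1 + 6×2 + 9×6 + 9×4 + 9×4 + 8×3 = 168
Option 5: 6×2 + 6×1 + 9×2 + 9×2 + 9×6 + 8×6 = 156
Option 6: 6×3 + 6×3 + 9×1 + 9×3 + 9×5 + 8×2 = 133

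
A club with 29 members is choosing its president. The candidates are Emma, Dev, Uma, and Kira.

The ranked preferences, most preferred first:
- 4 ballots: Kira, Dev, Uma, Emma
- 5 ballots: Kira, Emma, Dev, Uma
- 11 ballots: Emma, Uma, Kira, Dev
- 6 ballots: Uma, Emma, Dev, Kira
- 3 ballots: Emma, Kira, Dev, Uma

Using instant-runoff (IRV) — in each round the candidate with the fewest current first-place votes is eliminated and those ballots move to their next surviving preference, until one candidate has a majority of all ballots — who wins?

Round 1: Emma 14, Dev 0, Uma 6, Kira 9. Dev eliminated.
Round 2: Emma 14, Uma 6, Kira 9. Uma eliminated.
Round 3: Emma 20, Kira 9. Emma has a majority (≥15).

Emma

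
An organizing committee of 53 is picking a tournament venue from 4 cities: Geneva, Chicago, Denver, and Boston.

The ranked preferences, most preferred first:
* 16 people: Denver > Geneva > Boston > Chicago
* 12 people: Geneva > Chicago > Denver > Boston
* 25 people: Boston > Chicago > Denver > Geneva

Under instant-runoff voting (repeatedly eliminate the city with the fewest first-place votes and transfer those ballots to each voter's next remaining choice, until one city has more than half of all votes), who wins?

Denver

Round 1: Geneva 12, Chicago 0, Denver 16, Boston 25. Chicago eliminated.
Round 2: Geneva 12, Denver 16, Boston 25. Geneva eliminated.
Round 3: Denver 28, Boston 25. Denver has a majority (≥27).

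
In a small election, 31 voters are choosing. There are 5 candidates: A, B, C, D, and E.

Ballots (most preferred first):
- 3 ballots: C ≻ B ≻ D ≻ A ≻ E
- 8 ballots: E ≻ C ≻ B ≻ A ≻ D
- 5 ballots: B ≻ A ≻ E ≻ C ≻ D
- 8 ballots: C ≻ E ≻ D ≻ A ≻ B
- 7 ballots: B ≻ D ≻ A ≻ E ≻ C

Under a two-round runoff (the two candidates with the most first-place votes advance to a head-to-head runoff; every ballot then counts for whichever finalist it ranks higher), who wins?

Round 1 first-place votes: A 0, B 12, C 11, D 0, E 8. B and C advance.
Runoff: B is ranked above C on 12 ballots, C above B on 19.

C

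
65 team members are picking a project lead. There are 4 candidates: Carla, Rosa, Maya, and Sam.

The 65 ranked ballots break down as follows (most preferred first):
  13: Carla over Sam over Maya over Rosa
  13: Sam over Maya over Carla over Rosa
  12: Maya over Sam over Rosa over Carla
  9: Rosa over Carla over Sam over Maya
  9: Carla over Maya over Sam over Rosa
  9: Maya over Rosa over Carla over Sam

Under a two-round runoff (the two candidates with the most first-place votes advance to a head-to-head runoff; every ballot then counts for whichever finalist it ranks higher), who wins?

Round 1 first-place votes: Carla 22, Rosa 9, Maya 21, Sam 13. Carla and Maya advance.
Runoff: Carla is ranked above Maya on 31 ballots, Maya above Carla on 34.

Maya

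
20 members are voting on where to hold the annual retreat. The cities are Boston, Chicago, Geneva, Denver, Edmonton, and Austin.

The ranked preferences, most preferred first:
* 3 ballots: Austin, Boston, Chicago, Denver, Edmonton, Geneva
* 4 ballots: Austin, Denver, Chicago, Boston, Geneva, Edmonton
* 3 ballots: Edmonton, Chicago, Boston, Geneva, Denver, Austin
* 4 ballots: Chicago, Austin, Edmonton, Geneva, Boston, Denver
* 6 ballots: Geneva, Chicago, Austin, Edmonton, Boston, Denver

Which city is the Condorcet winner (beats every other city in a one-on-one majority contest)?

Chicago vs Boston: 17–3
Chicago vs Geneva: 14–6
Chicago vs Denver: 16–4
Chicago vs Edmonton: 17–3
Chicago vs Austin: 13–7
Chicago beats every other city.

Chicago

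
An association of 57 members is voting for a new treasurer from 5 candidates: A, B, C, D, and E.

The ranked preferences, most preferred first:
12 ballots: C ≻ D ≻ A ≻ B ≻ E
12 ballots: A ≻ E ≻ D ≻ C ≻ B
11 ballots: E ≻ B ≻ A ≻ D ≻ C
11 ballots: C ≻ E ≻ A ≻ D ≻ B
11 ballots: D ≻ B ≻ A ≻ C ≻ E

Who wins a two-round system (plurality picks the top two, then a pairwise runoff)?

Round 1 first-place votes: A 12, B 0, C 23, D 11, E 11. C and A advance.
Runoff: C is ranked above A on 23 ballots, A above C on 34.

A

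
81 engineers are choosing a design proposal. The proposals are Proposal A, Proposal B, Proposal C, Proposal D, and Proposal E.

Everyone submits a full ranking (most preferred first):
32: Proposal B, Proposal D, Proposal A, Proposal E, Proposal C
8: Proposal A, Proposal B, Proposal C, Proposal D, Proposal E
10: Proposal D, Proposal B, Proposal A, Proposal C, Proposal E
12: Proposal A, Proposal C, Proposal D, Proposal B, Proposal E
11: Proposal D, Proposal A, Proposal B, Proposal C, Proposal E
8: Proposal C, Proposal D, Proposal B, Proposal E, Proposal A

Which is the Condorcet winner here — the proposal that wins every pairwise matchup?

Proposal D vs Proposal A: 61–20
Proposal D vs Proposal B: 41–40
Proposal D vs Proposal C: 53–28
Proposal D vs Proposal E: 81–0
Proposal D beats every other proposal.

Proposal D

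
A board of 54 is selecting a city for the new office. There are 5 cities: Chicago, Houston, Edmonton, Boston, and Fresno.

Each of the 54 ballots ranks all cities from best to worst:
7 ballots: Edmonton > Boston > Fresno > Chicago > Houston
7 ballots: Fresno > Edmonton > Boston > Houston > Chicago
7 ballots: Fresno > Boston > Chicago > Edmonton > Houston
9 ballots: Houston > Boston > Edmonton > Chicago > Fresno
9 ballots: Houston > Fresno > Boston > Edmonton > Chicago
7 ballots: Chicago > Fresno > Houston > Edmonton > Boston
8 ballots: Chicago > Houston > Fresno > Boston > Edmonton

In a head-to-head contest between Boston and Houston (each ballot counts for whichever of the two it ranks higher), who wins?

Boston is ranked above Houston on 21 ballots; Houston above Boston on 33.

Houston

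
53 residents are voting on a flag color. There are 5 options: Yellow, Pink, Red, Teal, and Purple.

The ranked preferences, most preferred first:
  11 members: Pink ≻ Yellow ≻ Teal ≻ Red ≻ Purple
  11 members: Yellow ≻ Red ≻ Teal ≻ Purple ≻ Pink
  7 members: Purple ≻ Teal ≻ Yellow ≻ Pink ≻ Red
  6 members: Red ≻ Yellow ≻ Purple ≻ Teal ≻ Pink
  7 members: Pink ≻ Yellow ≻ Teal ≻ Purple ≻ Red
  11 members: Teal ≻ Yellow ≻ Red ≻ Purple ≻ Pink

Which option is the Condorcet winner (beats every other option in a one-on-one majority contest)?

Yellow vs Pink: 35–18
Yellow vs Red: 47–6
Yellow vs Teal: 35–18
Yellow vs Purple: 46–7
Yellow beats every other option.

Yellow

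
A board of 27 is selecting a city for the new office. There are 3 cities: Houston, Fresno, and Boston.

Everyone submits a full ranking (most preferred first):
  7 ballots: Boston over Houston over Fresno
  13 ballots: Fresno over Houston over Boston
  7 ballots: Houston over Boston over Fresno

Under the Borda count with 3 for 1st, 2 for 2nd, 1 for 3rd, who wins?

Houston: 7×2 + 13×2 + 7×3 = 61
Fresno: 7×1 + 13×3 + 7×1 = 53
Boston: 7×3 + 13×1 + 7×2 = 48

Houston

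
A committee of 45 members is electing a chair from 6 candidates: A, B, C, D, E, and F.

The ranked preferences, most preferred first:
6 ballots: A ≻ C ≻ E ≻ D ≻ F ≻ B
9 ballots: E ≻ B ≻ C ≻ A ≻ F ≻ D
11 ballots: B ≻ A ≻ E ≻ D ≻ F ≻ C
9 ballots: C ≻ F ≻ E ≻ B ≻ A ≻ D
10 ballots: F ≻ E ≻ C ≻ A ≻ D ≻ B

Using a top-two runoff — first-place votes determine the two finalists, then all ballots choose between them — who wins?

F

Round 1 first-place votes: A 6, B 11, C 9, D 0, E 9, F 10. B and F advance.
Runoff: B is ranked above F on 20 ballots, F above B on 25.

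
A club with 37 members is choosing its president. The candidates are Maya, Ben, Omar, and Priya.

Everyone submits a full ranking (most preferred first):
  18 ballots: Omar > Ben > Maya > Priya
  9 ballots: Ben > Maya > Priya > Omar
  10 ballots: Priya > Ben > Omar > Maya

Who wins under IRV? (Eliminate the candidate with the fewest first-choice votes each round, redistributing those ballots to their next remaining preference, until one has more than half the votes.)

Round 1: Maya 0, Ben 9, Omar 18, Priya 10. Maya eliminated.
Round 2: Ben 9, Omar 18, Priya 10. Ben eliminated.
Round 3: Omar 18, Priya 19. Priya has a majority (≥19).

Priya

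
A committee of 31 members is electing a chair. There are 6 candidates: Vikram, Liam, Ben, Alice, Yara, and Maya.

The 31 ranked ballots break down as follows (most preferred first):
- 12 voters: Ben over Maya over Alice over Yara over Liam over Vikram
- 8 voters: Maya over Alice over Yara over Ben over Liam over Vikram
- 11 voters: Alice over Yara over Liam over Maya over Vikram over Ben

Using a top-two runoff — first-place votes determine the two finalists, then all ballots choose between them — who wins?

Round 1 first-place votes: Vikram 0, Liam 0, Ben 12, Alice 11, Yara 0, Maya 8. Ben and Alice advance.
Runoff: Ben is ranked above Alice on 12 ballots, Alice above Ben on 19.

Alice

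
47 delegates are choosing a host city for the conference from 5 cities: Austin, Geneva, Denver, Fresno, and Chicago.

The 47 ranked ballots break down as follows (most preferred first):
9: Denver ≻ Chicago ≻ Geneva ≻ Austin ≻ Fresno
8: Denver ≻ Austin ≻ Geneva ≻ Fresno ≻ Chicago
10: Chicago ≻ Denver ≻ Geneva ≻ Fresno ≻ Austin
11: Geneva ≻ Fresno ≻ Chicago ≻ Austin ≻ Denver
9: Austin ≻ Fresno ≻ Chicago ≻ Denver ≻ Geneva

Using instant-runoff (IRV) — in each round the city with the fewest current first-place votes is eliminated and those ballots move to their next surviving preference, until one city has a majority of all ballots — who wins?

Round 1: Austin 9, Geneva 11, Denver 17, Fresno 0, Chicago 10. Fresno eliminated.
Round 2: Austin 9, Geneva 11, Denver 17, Chicago 10. Austin eliminated.
Round 3: Geneva 11, Denver 17, Chicago 19. Geneva eliminated.
Round 4: Denver 17, Chicago 30. Chicago has a majority (≥24).

Chicago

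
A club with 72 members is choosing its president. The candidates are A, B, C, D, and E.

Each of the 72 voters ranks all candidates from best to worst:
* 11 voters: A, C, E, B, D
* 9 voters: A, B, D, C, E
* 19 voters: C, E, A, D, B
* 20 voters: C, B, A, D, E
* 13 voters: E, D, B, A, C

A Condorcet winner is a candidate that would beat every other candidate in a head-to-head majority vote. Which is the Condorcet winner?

C

C vs A: 39–33
C vs B: 50–22
C vs D: 50–22
C vs E: 59–13
C beats every other candidate.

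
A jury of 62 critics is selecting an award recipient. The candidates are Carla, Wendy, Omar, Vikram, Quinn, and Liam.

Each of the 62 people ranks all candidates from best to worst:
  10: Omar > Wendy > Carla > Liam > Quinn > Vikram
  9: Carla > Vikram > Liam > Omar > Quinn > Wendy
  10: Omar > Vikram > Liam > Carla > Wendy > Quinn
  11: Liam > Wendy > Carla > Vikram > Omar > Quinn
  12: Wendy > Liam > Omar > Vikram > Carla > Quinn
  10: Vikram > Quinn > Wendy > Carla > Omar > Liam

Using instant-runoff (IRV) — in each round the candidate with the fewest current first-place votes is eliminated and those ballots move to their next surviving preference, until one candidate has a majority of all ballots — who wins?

Round 1: Carla 9, Wendy 12, Omar 20, Vikram 10, Quinn 0, Liam 11. Quinn eliminated.
Round 2: Carla 9, Wendy 12, Omar 20, Vikram 10, Liam 11. Carla eliminated.
Round 3: Wendy 12, Omar 20, Vikram 19, Liam 11. Liam eliminated.
Round 4: Wendy 23, Omar 20, Vikram 19. Vikram eliminated.
Round 5: Wendy 33, Omar 29. Wendy has a majority (≥32).

Wendy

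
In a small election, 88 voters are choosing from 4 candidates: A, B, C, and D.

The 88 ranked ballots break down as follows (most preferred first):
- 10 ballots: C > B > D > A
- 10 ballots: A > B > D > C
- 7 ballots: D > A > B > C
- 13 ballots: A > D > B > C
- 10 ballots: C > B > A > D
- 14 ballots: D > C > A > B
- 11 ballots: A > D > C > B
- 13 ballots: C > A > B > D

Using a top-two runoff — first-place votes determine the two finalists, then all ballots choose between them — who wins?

Round 1 first-place votes: A 34, B 0, C 33, D 21. A and C advance.
Runoff: A is ranked above C on 41 ballots, C above A on 47.

C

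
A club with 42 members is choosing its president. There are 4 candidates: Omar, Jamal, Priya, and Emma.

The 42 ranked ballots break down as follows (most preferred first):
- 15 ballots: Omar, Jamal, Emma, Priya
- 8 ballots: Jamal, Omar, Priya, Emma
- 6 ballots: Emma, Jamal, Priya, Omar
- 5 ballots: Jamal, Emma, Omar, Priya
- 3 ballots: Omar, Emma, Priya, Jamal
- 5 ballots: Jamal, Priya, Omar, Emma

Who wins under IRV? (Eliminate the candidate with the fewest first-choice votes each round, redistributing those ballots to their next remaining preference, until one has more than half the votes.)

Round 1: Omar 18, Jamal 18, Priya 0, Emma 6. Priya eliminated.
Round 2: Omar 18, Jamal 18, Emma 6. Emma eliminated.
Round 3: Omar 18, Jamal 24. Jamal has a majority (≥22).

Jamal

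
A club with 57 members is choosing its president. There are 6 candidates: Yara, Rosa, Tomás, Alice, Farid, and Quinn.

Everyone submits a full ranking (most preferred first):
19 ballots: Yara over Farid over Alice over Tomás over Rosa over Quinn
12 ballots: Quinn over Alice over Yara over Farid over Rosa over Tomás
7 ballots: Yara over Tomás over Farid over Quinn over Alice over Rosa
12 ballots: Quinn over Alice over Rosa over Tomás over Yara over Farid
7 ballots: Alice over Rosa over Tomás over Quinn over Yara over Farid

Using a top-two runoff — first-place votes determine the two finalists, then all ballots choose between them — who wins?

Round 1 first-place votes: Yara 26, Rosa 0, Tomás 0, Alice 7, Farid 0, Quinn 24. Yara and Quinn advance.
Runoff: Yara is ranked above Quinn on 26 ballots, Quinn above Yara on 31.

Quinn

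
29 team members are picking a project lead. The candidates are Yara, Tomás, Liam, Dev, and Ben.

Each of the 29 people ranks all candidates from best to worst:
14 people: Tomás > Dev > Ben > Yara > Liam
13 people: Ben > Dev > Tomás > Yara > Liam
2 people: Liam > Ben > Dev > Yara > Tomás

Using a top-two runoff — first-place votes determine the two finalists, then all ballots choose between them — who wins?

Round 1 first-place votes: Yara 0, Tomás 14, Liam 2, Dev 0, Ben 13. Tomás and Ben advance.
Runoff: Tomás is ranked above Ben on 14 ballots, Ben above Tomás on 15.

Ben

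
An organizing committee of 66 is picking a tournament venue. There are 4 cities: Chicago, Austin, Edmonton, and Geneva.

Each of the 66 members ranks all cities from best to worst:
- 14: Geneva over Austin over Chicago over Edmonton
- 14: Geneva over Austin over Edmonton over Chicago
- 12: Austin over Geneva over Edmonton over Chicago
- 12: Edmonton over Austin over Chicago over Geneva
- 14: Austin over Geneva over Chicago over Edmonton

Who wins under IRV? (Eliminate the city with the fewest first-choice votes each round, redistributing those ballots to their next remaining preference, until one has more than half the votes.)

Round 1: Chicago 0, Austin 26, Edmonton 12, Geneva 28. Chicago eliminated.
Round 2: Austin 26, Edmonton 12, Geneva 28. Edmonton eliminated.
Round 3: Austin 38, Geneva 28. Austin has a majority (≥34).

Austin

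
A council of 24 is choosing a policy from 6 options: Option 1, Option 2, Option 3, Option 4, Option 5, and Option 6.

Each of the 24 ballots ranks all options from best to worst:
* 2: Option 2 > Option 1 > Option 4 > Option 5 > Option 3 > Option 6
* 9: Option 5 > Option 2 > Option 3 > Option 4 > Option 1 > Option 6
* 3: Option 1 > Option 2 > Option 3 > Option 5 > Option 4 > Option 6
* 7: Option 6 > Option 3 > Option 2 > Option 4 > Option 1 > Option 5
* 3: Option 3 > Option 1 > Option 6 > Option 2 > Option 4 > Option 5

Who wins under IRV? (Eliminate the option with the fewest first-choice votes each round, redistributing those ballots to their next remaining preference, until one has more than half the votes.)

Round 1: Option 1 3, Option 2 2, Option 3 3, Option 4 0, Option 5 9, Option 6 7. Option 4 eliminated.
Round 2: Option 1 3, Option 2 2, Option 3 3, Option 5 9, Option 6 7. Option 2 eliminated.
Round 3: Option 1 5, Option 3 3, Option 5 9, Option 6 7. Option 3 eliminated.
Round 4: Option 1 8, Option 5 9, Option 6 7. Option 6 eliminated.
Round 5: Option 1 15, Option 5 9. Option 1 has a majority (≥13).

Option 1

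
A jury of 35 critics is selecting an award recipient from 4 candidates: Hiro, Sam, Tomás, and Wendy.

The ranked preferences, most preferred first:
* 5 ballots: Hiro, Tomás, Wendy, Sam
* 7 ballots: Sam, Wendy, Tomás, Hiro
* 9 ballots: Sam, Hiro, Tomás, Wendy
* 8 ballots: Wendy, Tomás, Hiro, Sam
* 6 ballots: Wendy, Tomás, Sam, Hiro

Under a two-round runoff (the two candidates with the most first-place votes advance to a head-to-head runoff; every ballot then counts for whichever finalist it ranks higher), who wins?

Round 1 first-place votes: Hiro 5, Sam 16, Tomás 0, Wendy 14. Sam and Wendy advance.
Runoff: Sam is ranked above Wendy on 16 ballots, Wendy above Sam on 19.

Wendy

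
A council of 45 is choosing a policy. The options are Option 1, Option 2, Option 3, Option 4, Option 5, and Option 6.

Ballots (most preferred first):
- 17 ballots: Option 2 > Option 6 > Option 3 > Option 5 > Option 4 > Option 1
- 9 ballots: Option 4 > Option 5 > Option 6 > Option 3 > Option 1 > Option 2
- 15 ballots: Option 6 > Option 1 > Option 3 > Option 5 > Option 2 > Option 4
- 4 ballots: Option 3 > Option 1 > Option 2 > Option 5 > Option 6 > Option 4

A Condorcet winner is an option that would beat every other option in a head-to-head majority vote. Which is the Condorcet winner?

Option 6

Option 6 vs Option 1: 41–4
Option 6 vs Option 2: 24–21
Option 6 vs Option 3: 41–4
Option 6 vs Option 4: 36–9
Option 6 vs Option 5: 32–13
Option 6 beats every other option.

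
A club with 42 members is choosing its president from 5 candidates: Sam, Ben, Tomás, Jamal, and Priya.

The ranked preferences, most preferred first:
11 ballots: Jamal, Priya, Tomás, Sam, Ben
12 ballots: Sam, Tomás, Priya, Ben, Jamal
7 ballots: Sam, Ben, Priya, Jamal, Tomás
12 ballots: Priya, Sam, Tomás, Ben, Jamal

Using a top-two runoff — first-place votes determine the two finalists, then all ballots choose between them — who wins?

Priya

Round 1 first-place votes: Sam 19, Ben 0, Tomás 0, Jamal 11, Priya 12. Sam and Priya advance.
Runoff: Sam is ranked above Priya on 19 ballots, Priya above Sam on 23.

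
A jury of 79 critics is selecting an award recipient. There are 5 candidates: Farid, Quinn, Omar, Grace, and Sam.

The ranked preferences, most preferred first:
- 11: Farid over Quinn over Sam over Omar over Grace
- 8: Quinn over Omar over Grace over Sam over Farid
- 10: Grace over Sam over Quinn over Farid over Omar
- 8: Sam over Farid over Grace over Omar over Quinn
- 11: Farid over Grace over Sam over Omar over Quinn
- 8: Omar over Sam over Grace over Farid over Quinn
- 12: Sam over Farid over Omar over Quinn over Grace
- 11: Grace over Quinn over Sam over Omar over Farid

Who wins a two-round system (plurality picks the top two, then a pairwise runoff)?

Round 1 first-place votes: Farid 22, Quinn 8, Omar 8, Grace 21, Sam 20. Farid and Grace advance.
Runoff: Farid is ranked above Grace on 42 ballots, Grace above Farid on 37.

Farid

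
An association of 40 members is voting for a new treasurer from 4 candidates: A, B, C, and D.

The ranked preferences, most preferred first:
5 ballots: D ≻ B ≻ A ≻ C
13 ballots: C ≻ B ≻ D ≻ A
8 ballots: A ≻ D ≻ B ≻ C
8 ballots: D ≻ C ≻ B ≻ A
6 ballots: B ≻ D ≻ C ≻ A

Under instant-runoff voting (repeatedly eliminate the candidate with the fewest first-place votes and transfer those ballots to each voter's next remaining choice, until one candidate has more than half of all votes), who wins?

Round 1: A 8, B 6, C 13, D 13. B eliminated.
Round 2: A 8, C 13, D 19. A eliminated.
Round 3: C 13, D 27. D has a majority (≥21).

D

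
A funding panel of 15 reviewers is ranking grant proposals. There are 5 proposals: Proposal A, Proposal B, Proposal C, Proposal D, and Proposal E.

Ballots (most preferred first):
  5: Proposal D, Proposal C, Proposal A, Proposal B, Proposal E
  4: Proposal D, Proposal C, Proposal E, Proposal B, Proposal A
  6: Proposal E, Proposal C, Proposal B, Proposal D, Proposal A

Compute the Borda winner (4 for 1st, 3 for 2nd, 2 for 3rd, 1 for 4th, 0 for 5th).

Proposal A: 5×2 + 4×0 + 6×0 = 10
Proposal B: 5×1 + 4×1 + 6×2 = 21
Proposal C: 5×3 + 4×3 + 6×3 = 45
Proposal D: 5×4 + 4×4 + 6×1 = 42
Proposal E: 5×0 + 4×2 + 6×4 = 32

Proposal C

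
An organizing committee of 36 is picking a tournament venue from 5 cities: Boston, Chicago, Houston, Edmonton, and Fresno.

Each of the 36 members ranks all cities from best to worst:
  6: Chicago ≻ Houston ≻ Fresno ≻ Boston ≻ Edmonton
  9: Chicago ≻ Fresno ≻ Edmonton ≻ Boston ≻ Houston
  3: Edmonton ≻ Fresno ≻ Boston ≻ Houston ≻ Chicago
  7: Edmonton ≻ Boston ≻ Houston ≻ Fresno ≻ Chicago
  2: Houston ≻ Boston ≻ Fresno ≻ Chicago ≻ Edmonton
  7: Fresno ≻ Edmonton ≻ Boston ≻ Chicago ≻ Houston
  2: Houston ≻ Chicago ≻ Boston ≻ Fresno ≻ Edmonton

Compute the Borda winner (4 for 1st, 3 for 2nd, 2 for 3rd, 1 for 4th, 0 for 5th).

Fresno

Boston: 6×1 + 9×1 + 3×2 + 7×3 + 2×3 + 7×2 + 2×2 = 66
Chicago: 6×4 + 9×4 + 3×0 + 7×0 + 2×1 + 7×1 + 2×3 = 75
Houston: 6×3 + 9×0 + 3×1 + 7×2 + 2×4 + 7×0 + 2×4 = 51
Edmonton: 6×0 + 9×2 + 3×4 + 7×4 + 2×0 + 7×3 + 2×0 = 79
Fresno: 6×2 + 9×3 + 3×3 + 7×1 + 2×2 + 7×4 + 2×1 = 89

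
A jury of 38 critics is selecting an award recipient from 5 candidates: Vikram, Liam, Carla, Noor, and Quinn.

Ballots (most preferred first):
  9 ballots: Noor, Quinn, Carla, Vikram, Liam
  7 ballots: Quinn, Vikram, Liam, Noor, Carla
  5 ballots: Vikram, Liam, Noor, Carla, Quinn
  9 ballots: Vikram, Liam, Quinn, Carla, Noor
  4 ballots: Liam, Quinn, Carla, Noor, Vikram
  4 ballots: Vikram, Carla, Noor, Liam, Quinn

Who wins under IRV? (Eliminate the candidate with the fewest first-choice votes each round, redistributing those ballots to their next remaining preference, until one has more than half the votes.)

Round 1: Vikram 18, Liam 4, Carla 0, Noor 9, Quinn 7. Carla eliminated.
Round 2: Vikram 18, Liam 4, Noor 9, Quinn 7. Liam eliminated.
Round 3: Vikram 18, Noor 9, Quinn 11. Noor eliminated.
Round 4: Vikram 18, Quinn 20. Quinn has a majority (≥20).

Quinn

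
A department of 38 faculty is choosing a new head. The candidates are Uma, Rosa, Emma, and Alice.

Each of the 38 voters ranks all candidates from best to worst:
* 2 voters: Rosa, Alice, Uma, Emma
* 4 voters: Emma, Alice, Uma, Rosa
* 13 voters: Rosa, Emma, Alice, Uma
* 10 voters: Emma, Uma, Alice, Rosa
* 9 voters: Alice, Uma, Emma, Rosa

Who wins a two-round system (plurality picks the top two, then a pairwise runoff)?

Emma

Round 1 first-place votes: Uma 0, Rosa 15, Emma 14, Alice 9. Rosa and Emma advance.
Runoff: Rosa is ranked above Emma on 15 ballots, Emma above Rosa on 23.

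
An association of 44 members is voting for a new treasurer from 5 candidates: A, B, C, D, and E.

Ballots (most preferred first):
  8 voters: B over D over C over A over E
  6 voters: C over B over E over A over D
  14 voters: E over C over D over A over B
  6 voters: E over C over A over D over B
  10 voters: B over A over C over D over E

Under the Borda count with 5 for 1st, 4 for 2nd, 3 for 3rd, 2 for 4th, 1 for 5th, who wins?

C

A: 8×2 + 6×2 + 14×2 + 6×3 + 10×4 = 114
B: 8×5 + 6×4 + 14×1 + 6×1 + 10×5 = 134
C: 8×3 + 6×5 + 14×4 + 6×4 + 10×3 = 164
D: 8×4 + 6×1 + 14×3 + 6×2 + 10×2 = 112
E: 8×1 + 6×3 + 14×5 + 6×5 + 10×1 = 136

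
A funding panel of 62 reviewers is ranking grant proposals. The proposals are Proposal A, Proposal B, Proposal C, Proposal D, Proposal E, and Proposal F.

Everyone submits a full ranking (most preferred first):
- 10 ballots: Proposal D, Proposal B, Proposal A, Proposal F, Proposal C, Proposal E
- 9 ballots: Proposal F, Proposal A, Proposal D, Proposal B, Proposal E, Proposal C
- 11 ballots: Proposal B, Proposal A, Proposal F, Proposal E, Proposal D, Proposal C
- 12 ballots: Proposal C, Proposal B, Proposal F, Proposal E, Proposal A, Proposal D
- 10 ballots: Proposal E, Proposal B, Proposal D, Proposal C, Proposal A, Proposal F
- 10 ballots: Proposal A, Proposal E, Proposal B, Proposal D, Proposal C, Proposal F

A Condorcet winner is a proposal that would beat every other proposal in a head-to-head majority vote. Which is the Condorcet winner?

Proposal B vs Proposal A: 43–19
Proposal B vs Proposal C: 50–12
Proposal B vs Proposal D: 43–19
Proposal B vs Proposal E: 42–20
Proposal B vs Proposal F: 53–9
Proposal B beats every other proposal.

Proposal B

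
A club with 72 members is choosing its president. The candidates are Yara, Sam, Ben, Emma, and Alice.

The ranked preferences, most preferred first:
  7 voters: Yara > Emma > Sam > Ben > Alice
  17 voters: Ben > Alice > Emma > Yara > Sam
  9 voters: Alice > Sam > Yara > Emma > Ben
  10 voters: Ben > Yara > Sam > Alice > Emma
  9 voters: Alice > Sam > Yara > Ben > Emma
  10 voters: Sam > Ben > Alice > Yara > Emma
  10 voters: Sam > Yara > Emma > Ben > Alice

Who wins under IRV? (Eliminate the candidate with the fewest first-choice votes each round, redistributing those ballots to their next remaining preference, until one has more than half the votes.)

Round 1: Yara 7, Sam 20, Ben 27, Emma 0, Alice 18. Emma eliminated.
Round 2: Yara 7, Sam 20, Ben 27, Alice 18. Yara eliminated.
Round 3: Sam 27, Ben 27, Alice 18. Alice eliminated.
Round 4: Sam 45, Ben 27. Sam has a majority (≥37).

Sam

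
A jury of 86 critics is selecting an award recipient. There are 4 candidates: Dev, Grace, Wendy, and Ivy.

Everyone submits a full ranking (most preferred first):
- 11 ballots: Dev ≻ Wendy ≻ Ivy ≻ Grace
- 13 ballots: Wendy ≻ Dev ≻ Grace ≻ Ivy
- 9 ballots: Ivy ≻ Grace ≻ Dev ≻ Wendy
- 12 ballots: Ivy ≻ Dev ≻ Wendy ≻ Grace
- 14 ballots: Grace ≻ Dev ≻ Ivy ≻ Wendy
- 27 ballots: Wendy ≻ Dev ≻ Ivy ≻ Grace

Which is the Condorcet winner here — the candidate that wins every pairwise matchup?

Dev

Dev vs Grace: 63–23
Dev vs Wendy: 46–40
Dev vs Ivy: 65–21
Dev beats every other candidate.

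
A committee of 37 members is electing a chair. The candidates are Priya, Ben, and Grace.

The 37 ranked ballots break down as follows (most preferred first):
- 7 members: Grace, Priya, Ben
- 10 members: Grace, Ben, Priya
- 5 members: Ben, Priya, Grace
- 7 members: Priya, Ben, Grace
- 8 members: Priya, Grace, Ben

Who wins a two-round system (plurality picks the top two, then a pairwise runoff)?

Round 1 first-place votes: Priya 15, Ben 5, Grace 17. Grace and Priya advance.
Runoff: Grace is ranked above Priya on 17 ballots, Priya above Grace on 20.

Priya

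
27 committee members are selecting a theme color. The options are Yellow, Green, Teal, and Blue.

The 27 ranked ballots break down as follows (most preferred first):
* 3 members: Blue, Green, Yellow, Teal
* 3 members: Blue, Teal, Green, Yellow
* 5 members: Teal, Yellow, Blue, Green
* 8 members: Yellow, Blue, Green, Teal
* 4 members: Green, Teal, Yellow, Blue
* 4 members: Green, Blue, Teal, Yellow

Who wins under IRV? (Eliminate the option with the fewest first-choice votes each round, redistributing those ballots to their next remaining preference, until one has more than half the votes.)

Green

Round 1: Yellow 8, Green 8, Teal 5, Blue 6. Teal eliminated.
Round 2: Yellow 13, Green 8, Blue 6. Blue eliminated.
Round 3: Yellow 13, Green 14. Green has a majority (≥14).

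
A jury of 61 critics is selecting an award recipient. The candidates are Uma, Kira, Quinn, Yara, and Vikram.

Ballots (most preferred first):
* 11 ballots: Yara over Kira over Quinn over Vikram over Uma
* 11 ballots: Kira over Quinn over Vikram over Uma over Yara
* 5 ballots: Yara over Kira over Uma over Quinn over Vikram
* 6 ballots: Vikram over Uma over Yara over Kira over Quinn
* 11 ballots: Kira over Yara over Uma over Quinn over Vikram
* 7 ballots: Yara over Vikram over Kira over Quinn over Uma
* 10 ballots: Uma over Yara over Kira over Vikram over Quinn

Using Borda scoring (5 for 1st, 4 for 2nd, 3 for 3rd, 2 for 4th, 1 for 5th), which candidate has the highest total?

Kira

Uma: 11×1 + 11×2 + 5×3 + 6×4 + 11×3 + 7×1 + 10×5 = 162
Kira: 11×4 + 11×5 + 5×4 + 6×2 + 11×5 + 7×3 + 10×3 = 237
Quinn: 11×3 + 11×4 + 5×2 + 6×1 + 11×2 + 7×2 + 10×1 = 139
Yara: 11×5 + 11×1 + 5×5 + 6×3 + 11×4 + 7×5 + 10×4 = 228
Vikram: 11×2 + 11×3 + 5×1 + 6×5 + 11×1 + 7×4 + 10×2 = 149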